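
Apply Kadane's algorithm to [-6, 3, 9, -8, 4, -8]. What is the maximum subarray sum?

Using Kadane's algorithm on [-6, 3, 9, -8, 4, -8]:

Scanning through the array:
Position 1 (value 3): max_ending_here = 3, max_so_far = 3
Position 2 (value 9): max_ending_here = 12, max_so_far = 12
Position 3 (value -8): max_ending_here = 4, max_so_far = 12
Position 4 (value 4): max_ending_here = 8, max_so_far = 12
Position 5 (value -8): max_ending_here = 0, max_so_far = 12

Maximum subarray: [3, 9]
Maximum sum: 12

The maximum subarray is [3, 9] with sum 12. This subarray runs from index 1 to index 2.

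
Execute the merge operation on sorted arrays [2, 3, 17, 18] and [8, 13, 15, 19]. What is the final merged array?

Merging process:

Compare 2 vs 8: take 2 from left. Merged: [2]
Compare 3 vs 8: take 3 from left. Merged: [2, 3]
Compare 17 vs 8: take 8 from right. Merged: [2, 3, 8]
Compare 17 vs 13: take 13 from right. Merged: [2, 3, 8, 13]
Compare 17 vs 15: take 15 from right. Merged: [2, 3, 8, 13, 15]
Compare 17 vs 19: take 17 from left. Merged: [2, 3, 8, 13, 15, 17]
Compare 18 vs 19: take 18 from left. Merged: [2, 3, 8, 13, 15, 17, 18]
Append remaining from right: [19]. Merged: [2, 3, 8, 13, 15, 17, 18, 19]

Final merged array: [2, 3, 8, 13, 15, 17, 18, 19]
Total comparisons: 7

The merged array is [2, 3, 8, 13, 15, 17, 18, 19], requiring 7 comparisons. The merge step runs in O(n) time where n is the total number of elements.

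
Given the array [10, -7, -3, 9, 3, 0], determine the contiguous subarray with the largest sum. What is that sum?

Using Kadane's algorithm on [10, -7, -3, 9, 3, 0]:

Scanning through the array:
Position 1 (value -7): max_ending_here = 3, max_so_far = 10
Position 2 (value -3): max_ending_here = 0, max_so_far = 10
Position 3 (value 9): max_ending_here = 9, max_so_far = 10
Position 4 (value 3): max_ending_here = 12, max_so_far = 12
Position 5 (value 0): max_ending_here = 12, max_so_far = 12

Maximum subarray: [10, -7, -3, 9, 3]
Maximum sum: 12

The maximum subarray is [10, -7, -3, 9, 3] with sum 12. This subarray runs from index 0 to index 4.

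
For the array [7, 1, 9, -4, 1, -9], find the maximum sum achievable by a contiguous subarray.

Using Kadane's algorithm on [7, 1, 9, -4, 1, -9]:

Scanning through the array:
Position 1 (value 1): max_ending_here = 8, max_so_far = 8
Position 2 (value 9): max_ending_here = 17, max_so_far = 17
Position 3 (value -4): max_ending_here = 13, max_so_far = 17
Position 4 (value 1): max_ending_here = 14, max_so_far = 17
Position 5 (value -9): max_ending_here = 5, max_so_far = 17

Maximum subarray: [7, 1, 9]
Maximum sum: 17

The maximum subarray is [7, 1, 9] with sum 17. This subarray runs from index 0 to index 2.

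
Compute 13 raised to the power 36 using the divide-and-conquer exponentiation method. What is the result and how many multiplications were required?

Computing 13^36 by squaring (build up from 13^1; each line after the first costs one multiplication):

13^1 = 13
13^2 = (13^1)^2 = 13^2 = 169
13^4 = (13^2)^2 = 169^2 = 28561
13^8 = (13^4)^2 = 28561^2 = 815730721
13^9 = 13 * 13^8 = 13 * 815730721 = 10604499373
13^18 = (13^9)^2 = 10604499373^2 = 112455406951957393129
13^36 = (13^18)^2 = 112455406951957393129^2 = 12646218552730347184269489080961456410641

Result: 12646218552730347184269489080961456410641
Multiplications needed: 6 (6 lines after 13^1)

13^36 = 12646218552730347184269489080961456410641. Using exponentiation by squaring, this requires 6 multiplications. The key idea: if the exponent is even, square the half-power; if odd, multiply by the base once.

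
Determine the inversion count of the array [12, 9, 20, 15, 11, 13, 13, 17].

Finding inversions in [12, 9, 20, 15, 11, 13, 13, 17]:

(0, 1): arr[0]=12 > arr[1]=9
(0, 4): arr[0]=12 > arr[4]=11
(2, 3): arr[2]=20 > arr[3]=15
(2, 4): arr[2]=20 > arr[4]=11
(2, 5): arr[2]=20 > arr[5]=13
(2, 6): arr[2]=20 > arr[6]=13
(2, 7): arr[2]=20 > arr[7]=17
(3, 4): arr[3]=15 > arr[4]=11
(3, 5): arr[3]=15 > arr[5]=13
(3, 6): arr[3]=15 > arr[6]=13

Total inversions: 10

The array has 10 inversion(s): (0,1), (0,4), (2,3), (2,4), (2,5), (2,6), (2,7), (3,4), (3,5), (3,6). Each pair (i,j) satisfies i < j and arr[i] > arr[j].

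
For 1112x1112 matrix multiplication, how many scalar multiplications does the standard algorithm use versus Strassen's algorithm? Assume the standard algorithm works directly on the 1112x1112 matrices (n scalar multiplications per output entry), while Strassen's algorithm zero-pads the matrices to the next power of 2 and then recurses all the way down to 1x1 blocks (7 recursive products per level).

Matrix multiplication for 1112x1112 matrices:

Strassen's algorithm requires power-of-2 dimensions. Pad 1112x1112 to 2048x2048 (next power of 2).

Standard algorithm: 1112^3 = 1375036928 multiplications
Strassen's algorithm: 7^(log2(2048)) = 7^11 = 1977326743 multiplications
Difference: 1375036928 - 1977326743 = -602289815 (Strassen uses MORE here due to padding overhead — for small or just-over-power-of-2 n, padding can outweigh the per-level savings)

Standard: 1375036928 multiplications (1112^3). Strassen: 1977326743 multiplications (7^11, after padding to 2048x2048). Strassen reduces 8 recursive multiplications to 7 at each level.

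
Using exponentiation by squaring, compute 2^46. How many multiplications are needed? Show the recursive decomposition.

Computing 2^46 by squaring (build up from 2^1; each line after the first costs one multiplication):

2^1 = 2
2^2 = (2^1)^2 = 2^2 = 4
2^4 = (2^2)^2 = 4^2 = 16
2^5 = 2 * 2^4 = 2 * 16 = 32
2^10 = (2^5)^2 = 32^2 = 1024
2^11 = 2 * 2^10 = 2 * 1024 = 2048
2^22 = (2^11)^2 = 2048^2 = 4194304
2^23 = 2 * 2^22 = 2 * 4194304 = 8388608
2^46 = (2^23)^2 = 8388608^2 = 70368744177664

Result: 70368744177664
Multiplications needed: 8 (8 lines after 2^1)

2^46 = 70368744177664. Using exponentiation by squaring, this requires 8 multiplications. The key idea: if the exponent is even, square the half-power; if odd, multiply by the base once.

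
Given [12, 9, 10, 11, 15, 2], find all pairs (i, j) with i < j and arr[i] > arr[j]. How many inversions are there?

Finding inversions in [12, 9, 10, 11, 15, 2]:

(0, 1): arr[0]=12 > arr[1]=9
(0, 2): arr[0]=12 > arr[2]=10
(0, 3): arr[0]=12 > arr[3]=11
(0, 5): arr[0]=12 > arr[5]=2
(1, 5): arr[1]=9 > arr[5]=2
(2, 5): arr[2]=10 > arr[5]=2
(3, 5): arr[3]=11 > arr[5]=2
(4, 5): arr[4]=15 > arr[5]=2

Total inversions: 8

The array has 8 inversion(s): (0,1), (0,2), (0,3), (0,5), (1,5), (2,5), (3,5), (4,5). Each pair (i,j) satisfies i < j and arr[i] > arr[j].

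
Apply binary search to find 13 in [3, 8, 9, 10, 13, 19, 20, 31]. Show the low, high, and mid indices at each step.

Binary search for 13 in [3, 8, 9, 10, 13, 19, 20, 31]:

lo=0, hi=7, mid=3, arr[mid]=10 -> 10 < 13, search right half
lo=4, hi=7, mid=5, arr[mid]=19 -> 19 > 13, search left half
lo=4, hi=4, mid=4, arr[mid]=13 -> Found target at index 4!

Binary search finds 13 at index 4 after 3 comparisons. The search repeatedly halves the search space by comparing with the middle element.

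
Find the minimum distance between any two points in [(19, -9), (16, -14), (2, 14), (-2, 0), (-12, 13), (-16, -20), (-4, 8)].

Computing all pairwise distances among 7 points:

d((19, -9), (16, -14)) = 5.831 <-- minimum
d((19, -9), (2, 14)) = 28.6007
d((19, -9), (-2, 0)) = 22.8473
d((19, -9), (-12, 13)) = 38.0132
d((19, -9), (-16, -20)) = 36.6879
d((19, -9), (-4, 8)) = 28.6007
d((16, -14), (2, 14)) = 31.305
d((16, -14), (-2, 0)) = 22.8035
d((16, -14), (-12, 13)) = 38.8973
d((16, -14), (-16, -20)) = 32.5576
d((16, -14), (-4, 8)) = 29.7321
d((2, 14), (-2, 0)) = 14.5602
d((2, 14), (-12, 13)) = 14.0357
d((2, 14), (-16, -20)) = 38.4708
d((2, 14), (-4, 8)) = 8.4853
d((-2, 0), (-12, 13)) = 16.4012
d((-2, 0), (-16, -20)) = 24.4131
d((-2, 0), (-4, 8)) = 8.2462
d((-12, 13), (-16, -20)) = 33.2415
d((-12, 13), (-4, 8)) = 9.434
d((-16, -20), (-4, 8)) = 30.4631

Closest pair: (19, -9) and (16, -14) with distance 5.831

The closest pair is (19, -9) and (16, -14) with Euclidean distance 5.831. For 7 points, brute-force pairwise comparison is shown above. For large n, the divide-and-conquer algorithm (sort by x, recurse on halves, check the dividing strip) achieves O(n log n).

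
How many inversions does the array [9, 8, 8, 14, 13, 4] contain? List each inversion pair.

Finding inversions in [9, 8, 8, 14, 13, 4]:

(0, 1): arr[0]=9 > arr[1]=8
(0, 2): arr[0]=9 > arr[2]=8
(0, 5): arr[0]=9 > arr[5]=4
(1, 5): arr[1]=8 > arr[5]=4
(2, 5): arr[2]=8 > arr[5]=4
(3, 4): arr[3]=14 > arr[4]=13
(3, 5): arr[3]=14 > arr[5]=4
(4, 5): arr[4]=13 > arr[5]=4

Total inversions: 8

The array has 8 inversion(s): (0,1), (0,2), (0,5), (1,5), (2,5), (3,4), (3,5), (4,5). Each pair (i,j) satisfies i < j and arr[i] > arr[j].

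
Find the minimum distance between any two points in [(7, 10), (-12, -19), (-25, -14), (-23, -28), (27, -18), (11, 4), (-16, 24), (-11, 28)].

Computing all pairwise distances among 8 points:

d((7, 10), (-12, -19)) = 34.6699
d((7, 10), (-25, -14)) = 40.0
d((7, 10), (-23, -28)) = 48.4149
d((7, 10), (27, -18)) = 34.4093
d((7, 10), (11, 4)) = 7.2111
d((7, 10), (-16, 24)) = 26.9258
d((7, 10), (-11, 28)) = 25.4558
d((-12, -19), (-25, -14)) = 13.9284
d((-12, -19), (-23, -28)) = 14.2127
d((-12, -19), (27, -18)) = 39.0128
d((-12, -19), (11, 4)) = 32.5269
d((-12, -19), (-16, 24)) = 43.1856
d((-12, -19), (-11, 28)) = 47.0106
d((-25, -14), (-23, -28)) = 14.1421
d((-25, -14), (27, -18)) = 52.1536
d((-25, -14), (11, 4)) = 40.2492
d((-25, -14), (-16, 24)) = 39.0512
d((-25, -14), (-11, 28)) = 44.2719
d((-23, -28), (27, -18)) = 50.9902
d((-23, -28), (11, 4)) = 46.6905
d((-23, -28), (-16, 24)) = 52.469
d((-23, -28), (-11, 28)) = 57.2713
d((27, -18), (11, 4)) = 27.2029
d((27, -18), (-16, 24)) = 60.1082
d((27, -18), (-11, 28)) = 59.6657
d((11, 4), (-16, 24)) = 33.6006
d((11, 4), (-11, 28)) = 32.5576
d((-16, 24), (-11, 28)) = 6.4031 <-- minimum

Closest pair: (-16, 24) and (-11, 28) with distance 6.4031

The closest pair is (-16, 24) and (-11, 28) with Euclidean distance 6.4031. For 8 points, brute-force pairwise comparison is shown above. For large n, the divide-and-conquer algorithm (sort by x, recurse on halves, check the dividing strip) achieves O(n log n).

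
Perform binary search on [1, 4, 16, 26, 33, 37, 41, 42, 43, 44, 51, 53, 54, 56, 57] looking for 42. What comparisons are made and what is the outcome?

Binary search for 42 in [1, 4, 16, 26, 33, 37, 41, 42, 43, 44, 51, 53, 54, 56, 57]:

lo=0, hi=14, mid=7, arr[mid]=42 -> Found target at index 7!

Binary search finds 42 at index 7 after 1 comparisons. The search repeatedly halves the search space by comparing with the middle element.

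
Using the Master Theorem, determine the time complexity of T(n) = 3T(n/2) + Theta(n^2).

Master Theorem for T(n) = 3T(n/2) + O(n^2):

a = 3, b = 2, c = 2
log_b(a) = log_2(3) = 1.5850

Case 3: c = 2 > log_2(3) = 1.5850
T(n) = O(n^2) = O(n^2)

For T(n) = 3T(n/2) + O(n^2): log_2(3) = 1.5850. This is Case 3 of the Master Theorem (c > log_b(a), work dominated by root), giving O(n^2).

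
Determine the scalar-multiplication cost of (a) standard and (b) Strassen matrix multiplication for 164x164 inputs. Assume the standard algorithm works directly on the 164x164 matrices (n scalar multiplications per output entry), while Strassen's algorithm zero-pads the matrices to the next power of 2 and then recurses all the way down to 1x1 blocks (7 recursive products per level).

Matrix multiplication for 164x164 matrices:

Strassen's algorithm requires power-of-2 dimensions. Pad 164x164 to 256x256 (next power of 2).

Standard algorithm: 164^3 = 4410944 multiplications
Strassen's algorithm: 7^(log2(256)) = 7^8 = 5764801 multiplications
Difference: 4410944 - 5764801 = -1353857 (Strassen uses MORE here due to padding overhead — for small or just-over-power-of-2 n, padding can outweigh the per-level savings)

Standard: 4410944 multiplications (164^3). Strassen: 5764801 multiplications (7^8, after padding to 256x256). Strassen reduces 8 recursive multiplications to 7 at each level.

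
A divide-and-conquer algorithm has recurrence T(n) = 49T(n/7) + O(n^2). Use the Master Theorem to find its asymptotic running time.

Master Theorem for T(n) = 49T(n/7) + O(n^2):

a = 49, b = 7, c = 2
log_b(a) = log_7(49) = 2.0000

Case 2: c = 2 = log_7(49) = 2.0000
T(n) = O(n^2 log n) = O(n^2 log n)

For T(n) = 49T(n/7) + O(n^2): log_7(49) = 2.0000. This is Case 2 of the Master Theorem (c = log_b(a), equal work at all levels), giving O(n^2 log n).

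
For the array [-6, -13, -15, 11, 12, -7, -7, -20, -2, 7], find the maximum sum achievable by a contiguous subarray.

Using Kadane's algorithm on [-6, -13, -15, 11, 12, -7, -7, -20, -2, 7]:

Scanning through the array:
Position 1 (value -13): max_ending_here = -13, max_so_far = -6
Position 2 (value -15): max_ending_here = -15, max_so_far = -6
Position 3 (value 11): max_ending_here = 11, max_so_far = 11
Position 4 (value 12): max_ending_here = 23, max_so_far = 23
Position 5 (value -7): max_ending_here = 16, max_so_far = 23
Position 6 (value -7): max_ending_here = 9, max_so_far = 23
Position 7 (value -20): max_ending_here = -11, max_so_far = 23
Position 8 (value -2): max_ending_here = -2, max_so_far = 23
Position 9 (value 7): max_ending_here = 7, max_so_far = 23

Maximum subarray: [11, 12]
Maximum sum: 23

The maximum subarray is [11, 12] with sum 23. This subarray runs from index 3 to index 4.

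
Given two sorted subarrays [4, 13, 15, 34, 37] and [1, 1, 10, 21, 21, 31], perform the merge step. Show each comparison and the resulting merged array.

Merging process:

Compare 4 vs 1: take 1 from right. Merged: [1]
Compare 4 vs 1: take 1 from right. Merged: [1, 1]
Compare 4 vs 10: take 4 from left. Merged: [1, 1, 4]
Compare 13 vs 10: take 10 from right. Merged: [1, 1, 4, 10]
Compare 13 vs 21: take 13 from left. Merged: [1, 1, 4, 10, 13]
Compare 15 vs 21: take 15 from left. Merged: [1, 1, 4, 10, 13, 15]
Compare 34 vs 21: take 21 from right. Merged: [1, 1, 4, 10, 13, 15, 21]
Compare 34 vs 21: take 21 from right. Merged: [1, 1, 4, 10, 13, 15, 21, 21]
Compare 34 vs 31: take 31 from right. Merged: [1, 1, 4, 10, 13, 15, 21, 21, 31]
Append remaining from left: [34, 37]. Merged: [1, 1, 4, 10, 13, 15, 21, 21, 31, 34, 37]

Final merged array: [1, 1, 4, 10, 13, 15, 21, 21, 31, 34, 37]
Total comparisons: 9

The merged array is [1, 1, 4, 10, 13, 15, 21, 21, 31, 34, 37], requiring 9 comparisons. The merge step runs in O(n) time where n is the total number of elements.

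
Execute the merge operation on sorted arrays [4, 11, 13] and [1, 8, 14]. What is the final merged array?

Merging process:

Compare 4 vs 1: take 1 from right. Merged: [1]
Compare 4 vs 8: take 4 from left. Merged: [1, 4]
Compare 11 vs 8: take 8 from right. Merged: [1, 4, 8]
Compare 11 vs 14: take 11 from left. Merged: [1, 4, 8, 11]
Compare 13 vs 14: take 13 from left. Merged: [1, 4, 8, 11, 13]
Append remaining from right: [14]. Merged: [1, 4, 8, 11, 13, 14]

Final merged array: [1, 4, 8, 11, 13, 14]
Total comparisons: 5

The merged array is [1, 4, 8, 11, 13, 14], requiring 5 comparisons. The merge step runs in O(n) time where n is the total number of elements.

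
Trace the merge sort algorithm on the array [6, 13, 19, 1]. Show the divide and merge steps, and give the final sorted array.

Merge sort trace:

Split: [6, 13, 19, 1] -> [6, 13] and [19, 1]
  Split: [6, 13] -> [6] and [13]
  Merge: [6] + [13] -> [6, 13]
  Split: [19, 1] -> [19] and [1]
  Merge: [19] + [1] -> [1, 19]
Merge: [6, 13] + [1, 19] -> [1, 6, 13, 19]

Final sorted array: [1, 6, 13, 19]

The merge sort proceeds by recursively splitting the array and merging sorted halves.
After all merges, the sorted array is [1, 6, 13, 19].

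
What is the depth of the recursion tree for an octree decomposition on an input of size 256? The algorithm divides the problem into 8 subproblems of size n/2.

For divide and conquer with division factor 2:

Problem sizes at each level:
Level 0: 256
Level 1: 128
Level 2: 64
Level 3: 32
Level 4: 16
Level 5: 8
Level 6: 4
Level 7: 2
Level 8: 1

The root is level 0 and the size-1 base case is level 8 (the tree spans levels 0 through 8, i.e. 9 levels counting the root), so the depth is the number of divisions: log_2(256) = 8

The recursion tree depth is log_2(256) = 8. At each level, the problem size is divided by 2, so it takes 8 divisions to reduce to a base case of size 1. The algorithm makes 8 recursive calls at each level.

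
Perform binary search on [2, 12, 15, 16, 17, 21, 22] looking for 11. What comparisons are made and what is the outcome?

Binary search for 11 in [2, 12, 15, 16, 17, 21, 22]:

lo=0, hi=6, mid=3, arr[mid]=16 -> 16 > 11, search left half
lo=0, hi=2, mid=1, arr[mid]=12 -> 12 > 11, search left half
lo=0, hi=0, mid=0, arr[mid]=2 -> 2 < 11, search right half
lo=1 > hi=0, target 11 not found

Binary search determines that 11 is not in the array after 3 comparisons. The search space was exhausted without finding the target.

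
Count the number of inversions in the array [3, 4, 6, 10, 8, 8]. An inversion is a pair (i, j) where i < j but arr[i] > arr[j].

Finding inversions in [3, 4, 6, 10, 8, 8]:

(3, 4): arr[3]=10 > arr[4]=8
(3, 5): arr[3]=10 > arr[5]=8

Total inversions: 2

The array has 2 inversion(s): (3,4), (3,5). Each pair (i,j) satisfies i < j and arr[i] > arr[j].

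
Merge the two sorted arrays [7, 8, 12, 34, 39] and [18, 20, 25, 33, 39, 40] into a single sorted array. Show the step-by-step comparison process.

Merging process:

Compare 7 vs 18: take 7 from left. Merged: [7]
Compare 8 vs 18: take 8 from left. Merged: [7, 8]
Compare 12 vs 18: take 12 from left. Merged: [7, 8, 12]
Compare 34 vs 18: take 18 from right. Merged: [7, 8, 12, 18]
Compare 34 vs 20: take 20 from right. Merged: [7, 8, 12, 18, 20]
Compare 34 vs 25: take 25 from right. Merged: [7, 8, 12, 18, 20, 25]
Compare 34 vs 33: take 33 from right. Merged: [7, 8, 12, 18, 20, 25, 33]
Compare 34 vs 39: take 34 from left. Merged: [7, 8, 12, 18, 20, 25, 33, 34]
Compare 39 vs 39: take 39 from left. Merged: [7, 8, 12, 18, 20, 25, 33, 34, 39]
Append remaining from right: [39, 40]. Merged: [7, 8, 12, 18, 20, 25, 33, 34, 39, 39, 40]

Final merged array: [7, 8, 12, 18, 20, 25, 33, 34, 39, 39, 40]
Total comparisons: 9

The merged array is [7, 8, 12, 18, 20, 25, 33, 34, 39, 39, 40], requiring 9 comparisons. The merge step runs in O(n) time where n is the total number of elements.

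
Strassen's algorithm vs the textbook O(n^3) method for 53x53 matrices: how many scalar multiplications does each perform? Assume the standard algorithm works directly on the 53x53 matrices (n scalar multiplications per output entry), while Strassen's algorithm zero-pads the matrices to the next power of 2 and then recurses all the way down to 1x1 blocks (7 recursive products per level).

Matrix multiplication for 53x53 matrices:

Strassen's algorithm requires power-of-2 dimensions. Pad 53x53 to 64x64 (next power of 2).

Standard algorithm: 53^3 = 148877 multiplications
Strassen's algorithm: 7^(log2(64)) = 7^6 = 117649 multiplications
Savings: 148877 - 117649 = 31228 multiplications

Standard: 148877 multiplications (53^3). Strassen: 117649 multiplications (7^6, after padding to 64x64). Strassen reduces 8 recursive multiplications to 7 at each level.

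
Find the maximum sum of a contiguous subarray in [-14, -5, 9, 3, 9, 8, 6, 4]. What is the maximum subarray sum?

Using Kadane's algorithm on [-14, -5, 9, 3, 9, 8, 6, 4]:

Scanning through the array:
Position 1 (value -5): max_ending_here = -5, max_so_far = -5
Position 2 (value 9): max_ending_here = 9, max_so_far = 9
Position 3 (value 3): max_ending_here = 12, max_so_far = 12
Position 4 (value 9): max_ending_here = 21, max_so_far = 21
Position 5 (value 8): max_ending_here = 29, max_so_far = 29
Position 6 (value 6): max_ending_here = 35, max_so_far = 35
Position 7 (value 4): max_ending_here = 39, max_so_far = 39

Maximum subarray: [9, 3, 9, 8, 6, 4]
Maximum sum: 39

The maximum subarray is [9, 3, 9, 8, 6, 4] with sum 39. This subarray runs from index 2 to index 7.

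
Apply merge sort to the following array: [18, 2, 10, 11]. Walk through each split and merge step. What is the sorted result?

Merge sort trace:

Split: [18, 2, 10, 11] -> [18, 2] and [10, 11]
  Split: [18, 2] -> [18] and [2]
  Merge: [18] + [2] -> [2, 18]
  Split: [10, 11] -> [10] and [11]
  Merge: [10] + [11] -> [10, 11]
Merge: [2, 18] + [10, 11] -> [2, 10, 11, 18]

Final sorted array: [2, 10, 11, 18]

The merge sort proceeds by recursively splitting the array and merging sorted halves.
After all merges, the sorted array is [2, 10, 11, 18].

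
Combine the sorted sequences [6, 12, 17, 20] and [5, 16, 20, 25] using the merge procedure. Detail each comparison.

Merging process:

Compare 6 vs 5: take 5 from right. Merged: [5]
Compare 6 vs 16: take 6 from left. Merged: [5, 6]
Compare 12 vs 16: take 12 from left. Merged: [5, 6, 12]
Compare 17 vs 16: take 16 from right. Merged: [5, 6, 12, 16]
Compare 17 vs 20: take 17 from left. Merged: [5, 6, 12, 16, 17]
Compare 20 vs 20: take 20 from left. Merged: [5, 6, 12, 16, 17, 20]
Append remaining from right: [20, 25]. Merged: [5, 6, 12, 16, 17, 20, 20, 25]

Final merged array: [5, 6, 12, 16, 17, 20, 20, 25]
Total comparisons: 6

The merged array is [5, 6, 12, 16, 17, 20, 20, 25], requiring 6 comparisons. The merge step runs in O(n) time where n is the total number of elements.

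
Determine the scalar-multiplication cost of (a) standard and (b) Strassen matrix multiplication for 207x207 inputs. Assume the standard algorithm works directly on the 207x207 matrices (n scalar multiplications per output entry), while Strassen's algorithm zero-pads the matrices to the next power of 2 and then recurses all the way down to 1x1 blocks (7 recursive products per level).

Matrix multiplication for 207x207 matrices:

Strassen's algorithm requires power-of-2 dimensions. Pad 207x207 to 256x256 (next power of 2).

Standard algorithm: 207^3 = 8869743 multiplications
Strassen's algorithm: 7^(log2(256)) = 7^8 = 5764801 multiplications
Savings: 8869743 - 5764801 = 3104942 multiplications

Standard: 8869743 multiplications (207^3). Strassen: 5764801 multiplications (7^8, after padding to 256x256). Strassen reduces 8 recursive multiplications to 7 at each level.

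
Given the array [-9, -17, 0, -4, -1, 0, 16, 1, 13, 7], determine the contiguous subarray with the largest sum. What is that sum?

Using Kadane's algorithm on [-9, -17, 0, -4, -1, 0, 16, 1, 13, 7]:

Scanning through the array:
Position 1 (value -17): max_ending_here = -17, max_so_far = -9
Position 2 (value 0): max_ending_here = 0, max_so_far = 0
Position 3 (value -4): max_ending_here = -4, max_so_far = 0
Position 4 (value -1): max_ending_here = -1, max_so_far = 0
Position 5 (value 0): max_ending_here = 0, max_so_far = 0
Position 6 (value 16): max_ending_here = 16, max_so_far = 16
Position 7 (value 1): max_ending_here = 17, max_so_far = 17
Position 8 (value 13): max_ending_here = 30, max_so_far = 30
Position 9 (value 7): max_ending_here = 37, max_so_far = 37

Maximum subarray: [0, 16, 1, 13, 7]
Maximum sum: 37

The maximum subarray is [0, 16, 1, 13, 7] with sum 37. This subarray runs from index 5 to index 9.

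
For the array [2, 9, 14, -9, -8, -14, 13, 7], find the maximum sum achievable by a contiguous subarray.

Using Kadane's algorithm on [2, 9, 14, -9, -8, -14, 13, 7]:

Scanning through the array:
Position 1 (value 9): max_ending_here = 11, max_so_far = 11
Position 2 (value 14): max_ending_here = 25, max_so_far = 25
Position 3 (value -9): max_ending_here = 16, max_so_far = 25
Position 4 (value -8): max_ending_here = 8, max_so_far = 25
Position 5 (value -14): max_ending_here = -6, max_so_far = 25
Position 6 (value 13): max_ending_here = 13, max_so_far = 25
Position 7 (value 7): max_ending_here = 20, max_so_far = 25

Maximum subarray: [2, 9, 14]
Maximum sum: 25

The maximum subarray is [2, 9, 14] with sum 25. This subarray runs from index 0 to index 2.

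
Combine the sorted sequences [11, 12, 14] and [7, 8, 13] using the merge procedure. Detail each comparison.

Merging process:

Compare 11 vs 7: take 7 from right. Merged: [7]
Compare 11 vs 8: take 8 from right. Merged: [7, 8]
Compare 11 vs 13: take 11 from left. Merged: [7, 8, 11]
Compare 12 vs 13: take 12 from left. Merged: [7, 8, 11, 12]
Compare 14 vs 13: take 13 from right. Merged: [7, 8, 11, 12, 13]
Append remaining from left: [14]. Merged: [7, 8, 11, 12, 13, 14]

Final merged array: [7, 8, 11, 12, 13, 14]
Total comparisons: 5

The merged array is [7, 8, 11, 12, 13, 14], requiring 5 comparisons. The merge step runs in O(n) time where n is the total number of elements.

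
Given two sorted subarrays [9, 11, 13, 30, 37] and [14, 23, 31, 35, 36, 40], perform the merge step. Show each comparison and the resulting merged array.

Merging process:

Compare 9 vs 14: take 9 from left. Merged: [9]
Compare 11 vs 14: take 11 from left. Merged: [9, 11]
Compare 13 vs 14: take 13 from left. Merged: [9, 11, 13]
Compare 30 vs 14: take 14 from right. Merged: [9, 11, 13, 14]
Compare 30 vs 23: take 23 from right. Merged: [9, 11, 13, 14, 23]
Compare 30 vs 31: take 30 from left. Merged: [9, 11, 13, 14, 23, 30]
Compare 37 vs 31: take 31 from right. Merged: [9, 11, 13, 14, 23, 30, 31]
Compare 37 vs 35: take 35 from right. Merged: [9, 11, 13, 14, 23, 30, 31, 35]
Compare 37 vs 36: take 36 from right. Merged: [9, 11, 13, 14, 23, 30, 31, 35, 36]
Compare 37 vs 40: take 37 from left. Merged: [9, 11, 13, 14, 23, 30, 31, 35, 36, 37]
Append remaining from right: [40]. Merged: [9, 11, 13, 14, 23, 30, 31, 35, 36, 37, 40]

Final merged array: [9, 11, 13, 14, 23, 30, 31, 35, 36, 37, 40]
Total comparisons: 10

The merged array is [9, 11, 13, 14, 23, 30, 31, 35, 36, 37, 40], requiring 10 comparisons. The merge step runs in O(n) time where n is the total number of elements.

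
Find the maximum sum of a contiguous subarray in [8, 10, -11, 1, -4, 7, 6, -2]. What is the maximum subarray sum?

Using Kadane's algorithm on [8, 10, -11, 1, -4, 7, 6, -2]:

Scanning through the array:
Position 1 (value 10): max_ending_here = 18, max_so_far = 18
Position 2 (value -11): max_ending_here = 7, max_so_far = 18
Position 3 (value 1): max_ending_here = 8, max_so_far = 18
Position 4 (value -4): max_ending_here = 4, max_so_far = 18
Position 5 (value 7): max_ending_here = 11, max_so_far = 18
Position 6 (value 6): max_ending_here = 17, max_so_far = 18
Position 7 (value -2): max_ending_here = 15, max_so_far = 18

Maximum subarray: [8, 10]
Maximum sum: 18

The maximum subarray is [8, 10] with sum 18. This subarray runs from index 0 to index 1.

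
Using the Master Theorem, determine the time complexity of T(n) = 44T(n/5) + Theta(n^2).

Master Theorem for T(n) = 44T(n/5) + O(n^2):

a = 44, b = 5, c = 2
log_b(a) = log_5(44) = 2.3512

Case 1: c = 2 < log_5(44) = 2.3512
T(n) = O(n^(log_5 44))

For T(n) = 44T(n/5) + O(n^2): log_5(44) = 2.3512. This is Case 1 of the Master Theorem (c < log_b(a), work dominated by leaves), giving O(n^(log_5 44)).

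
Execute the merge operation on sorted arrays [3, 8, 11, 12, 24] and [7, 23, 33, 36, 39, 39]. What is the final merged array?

Merging process:

Compare 3 vs 7: take 3 from left. Merged: [3]
Compare 8 vs 7: take 7 from right. Merged: [3, 7]
Compare 8 vs 23: take 8 from left. Merged: [3, 7, 8]
Compare 11 vs 23: take 11 from left. Merged: [3, 7, 8, 11]
Compare 12 vs 23: take 12 from left. Merged: [3, 7, 8, 11, 12]
Compare 24 vs 23: take 23 from right. Merged: [3, 7, 8, 11, 12, 23]
Compare 24 vs 33: take 24 from left. Merged: [3, 7, 8, 11, 12, 23, 24]
Append remaining from right: [33, 36, 39, 39]. Merged: [3, 7, 8, 11, 12, 23, 24, 33, 36, 39, 39]

Final merged array: [3, 7, 8, 11, 12, 23, 24, 33, 36, 39, 39]
Total comparisons: 7

The merged array is [3, 7, 8, 11, 12, 23, 24, 33, 36, 39, 39], requiring 7 comparisons. The merge step runs in O(n) time where n is the total number of elements.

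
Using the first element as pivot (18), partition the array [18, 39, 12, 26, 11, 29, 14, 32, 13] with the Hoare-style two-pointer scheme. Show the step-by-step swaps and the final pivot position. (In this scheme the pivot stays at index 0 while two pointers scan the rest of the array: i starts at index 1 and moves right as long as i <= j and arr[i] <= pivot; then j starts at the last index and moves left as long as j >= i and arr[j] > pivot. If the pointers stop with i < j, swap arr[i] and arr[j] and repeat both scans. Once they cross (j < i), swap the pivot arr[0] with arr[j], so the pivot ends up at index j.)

Hoare-style two-pointer partition with pivot = 18:

Initial array: [18, 39, 12, 26, 11, 29, 14, 32, 13]

Pointers start at i = 1, j = 8.
i stops at index 1 (arr[1]=39 > 18), j stops at index 8 (arr[8]=13 <= 18): swap arr[1] and arr[8], array becomes [18, 13, 12, 26, 11, 29, 14, 32, 39]
i stops at index 3 (arr[3]=26 > 18), j stops at index 6 (arr[6]=14 <= 18): swap arr[3] and arr[6], array becomes [18, 13, 12, 14, 11, 29, 26, 32, 39]
i ends at 5, j ends at 4: the pointers have crossed (j < i), so scanning stops.

Swap pivot arr[0] with arr[4] to place pivot at position 4: [11, 13, 12, 14, 18, 29, 26, 32, 39]
Pivot position: 4

After partitioning with pivot 18, the array becomes [11, 13, 12, 14, 18, 29, 26, 32, 39]. The pivot is placed at index 4. All elements to the left of the pivot are <= 18, and all elements to the right are > 18.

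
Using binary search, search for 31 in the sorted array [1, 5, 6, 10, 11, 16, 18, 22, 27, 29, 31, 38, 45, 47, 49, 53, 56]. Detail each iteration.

Binary search for 31 in [1, 5, 6, 10, 11, 16, 18, 22, 27, 29, 31, 38, 45, 47, 49, 53, 56]:

lo=0, hi=16, mid=8, arr[mid]=27 -> 27 < 31, search right half
lo=9, hi=16, mid=12, arr[mid]=45 -> 45 > 31, search left half
lo=9, hi=11, mid=10, arr[mid]=31 -> Found target at index 10!

Binary search finds 31 at index 10 after 3 comparisons. The search repeatedly halves the search space by comparing with the middle element.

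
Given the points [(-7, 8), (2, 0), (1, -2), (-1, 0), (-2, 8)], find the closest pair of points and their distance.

Computing all pairwise distances among 5 points:

d((-7, 8), (2, 0)) = 12.0416
d((-7, 8), (1, -2)) = 12.8062
d((-7, 8), (-1, 0)) = 10.0
d((-7, 8), (-2, 8)) = 5.0
d((2, 0), (1, -2)) = 2.2361 <-- minimum
d((2, 0), (-1, 0)) = 3.0
d((2, 0), (-2, 8)) = 8.9443
d((1, -2), (-1, 0)) = 2.8284
d((1, -2), (-2, 8)) = 10.4403
d((-1, 0), (-2, 8)) = 8.0623

Closest pair: (2, 0) and (1, -2) with distance 2.2361

The closest pair is (2, 0) and (1, -2) with Euclidean distance 2.2361. For 5 points, brute-force pairwise comparison is shown above. For large n, the divide-and-conquer algorithm (sort by x, recurse on halves, check the dividing strip) achieves O(n log n).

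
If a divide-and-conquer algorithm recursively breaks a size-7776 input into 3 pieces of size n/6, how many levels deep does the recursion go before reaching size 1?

For divide and conquer with division factor 6:

Problem sizes at each level:
Level 0: 7776
Level 1: 1296
Level 2: 216
Level 3: 36
Level 4: 6
Level 5: 1

The root is level 0 and the size-1 base case is level 5 (the tree spans levels 0 through 5, i.e. 6 levels counting the root), so the depth is the number of divisions: log_6(7776) = 5

The recursion tree depth is log_6(7776) = 5. At each level, the problem size is divided by 6, so it takes 5 divisions to reduce to a base case of size 1. The algorithm makes 3 recursive calls at each level.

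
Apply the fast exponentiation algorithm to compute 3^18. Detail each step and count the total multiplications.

Computing 3^18 by squaring (build up from 3^1; each line after the first costs one multiplication):

3^1 = 3
3^2 = (3^1)^2 = 3^2 = 9
3^4 = (3^2)^2 = 9^2 = 81
3^8 = (3^4)^2 = 81^2 = 6561
3^9 = 3 * 3^8 = 3 * 6561 = 19683
3^18 = (3^9)^2 = 19683^2 = 387420489

Result: 387420489
Multiplications needed: 5 (5 lines after 3^1)

3^18 = 387420489. Using exponentiation by squaring, this requires 5 multiplications. The key idea: if the exponent is even, square the half-power; if odd, multiply by the base once.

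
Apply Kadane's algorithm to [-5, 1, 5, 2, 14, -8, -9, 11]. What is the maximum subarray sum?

Using Kadane's algorithm on [-5, 1, 5, 2, 14, -8, -9, 11]:

Scanning through the array:
Position 1 (value 1): max_ending_here = 1, max_so_far = 1
Position 2 (value 5): max_ending_here = 6, max_so_far = 6
Position 3 (value 2): max_ending_here = 8, max_so_far = 8
Position 4 (value 14): max_ending_here = 22, max_so_far = 22
Position 5 (value -8): max_ending_here = 14, max_so_far = 22
Position 6 (value -9): max_ending_here = 5, max_so_far = 22
Position 7 (value 11): max_ending_here = 16, max_so_far = 22

Maximum subarray: [1, 5, 2, 14]
Maximum sum: 22

The maximum subarray is [1, 5, 2, 14] with sum 22. This subarray runs from index 1 to index 4.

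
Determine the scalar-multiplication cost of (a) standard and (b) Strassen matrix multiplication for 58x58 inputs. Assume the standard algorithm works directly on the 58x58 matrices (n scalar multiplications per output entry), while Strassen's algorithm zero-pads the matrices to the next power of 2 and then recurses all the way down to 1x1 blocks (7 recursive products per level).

Matrix multiplication for 58x58 matrices:

Strassen's algorithm requires power-of-2 dimensions. Pad 58x58 to 64x64 (next power of 2).

Standard algorithm: 58^3 = 195112 multiplications
Strassen's algorithm: 7^(log2(64)) = 7^6 = 117649 multiplications
Savings: 195112 - 117649 = 77463 multiplications

Standard: 195112 multiplications (58^3). Strassen: 117649 multiplications (7^6, after padding to 64x64). Strassen reduces 8 recursive multiplications to 7 at each level.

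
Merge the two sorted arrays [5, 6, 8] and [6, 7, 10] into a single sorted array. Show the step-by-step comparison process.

Merging process:

Compare 5 vs 6: take 5 from left. Merged: [5]
Compare 6 vs 6: take 6 from left. Merged: [5, 6]
Compare 8 vs 6: take 6 from right. Merged: [5, 6, 6]
Compare 8 vs 7: take 7 from right. Merged: [5, 6, 6, 7]
Compare 8 vs 10: take 8 from left. Merged: [5, 6, 6, 7, 8]
Append remaining from right: [10]. Merged: [5, 6, 6, 7, 8, 10]

Final merged array: [5, 6, 6, 7, 8, 10]
Total comparisons: 5

The merged array is [5, 6, 6, 7, 8, 10], requiring 5 comparisons. The merge step runs in O(n) time where n is the total number of elements.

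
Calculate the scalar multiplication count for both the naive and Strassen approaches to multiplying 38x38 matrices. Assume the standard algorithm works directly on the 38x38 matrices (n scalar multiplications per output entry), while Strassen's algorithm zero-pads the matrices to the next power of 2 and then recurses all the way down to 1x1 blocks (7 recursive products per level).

Matrix multiplication for 38x38 matrices:

Strassen's algorithm requires power-of-2 dimensions. Pad 38x38 to 64x64 (next power of 2).

Standard algorithm: 38^3 = 54872 multiplications
Strassen's algorithm: 7^(log2(64)) = 7^6 = 117649 multiplications
Difference: 54872 - 117649 = -62777 (Strassen uses MORE here due to padding overhead — for small or just-over-power-of-2 n, padding can outweigh the per-level savings)

Standard: 54872 multiplications (38^3). Strassen: 117649 multiplications (7^6, after padding to 64x64). Strassen reduces 8 recursive multiplications to 7 at each level.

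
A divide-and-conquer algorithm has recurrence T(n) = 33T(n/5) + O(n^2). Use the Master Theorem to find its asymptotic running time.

Master Theorem for T(n) = 33T(n/5) + O(n^2):

a = 33, b = 5, c = 2
log_b(a) = log_5(33) = 2.1725

Case 1: c = 2 < log_5(33) = 2.1725
T(n) = O(n^(log_5 33))

For T(n) = 33T(n/5) + O(n^2): log_5(33) = 2.1725. This is Case 1 of the Master Theorem (c < log_b(a), work dominated by leaves), giving O(n^(log_5 33)).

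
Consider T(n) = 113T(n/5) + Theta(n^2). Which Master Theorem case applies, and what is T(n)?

Master Theorem for T(n) = 113T(n/5) + O(n^2):

a = 113, b = 5, c = 2
log_b(a) = log_5(113) = 2.9373

Case 1: c = 2 < log_5(113) = 2.9373
T(n) = O(n^(log_5 113))

For T(n) = 113T(n/5) + O(n^2): log_5(113) = 2.9373. This is Case 1 of the Master Theorem (c < log_b(a), work dominated by leaves), giving O(n^(log_5 113)).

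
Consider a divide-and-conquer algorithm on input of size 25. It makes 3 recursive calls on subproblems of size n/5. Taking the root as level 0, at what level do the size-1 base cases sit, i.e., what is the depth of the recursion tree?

For divide and conquer with division factor 5:

Problem sizes at each level:
Level 0: 25
Level 1: 5
Level 2: 1

The root is level 0 and the size-1 base case is level 2 (the tree spans levels 0 through 2, i.e. 3 levels counting the root), so the depth is the number of divisions: log_5(25) = 2

The recursion tree depth is log_5(25) = 2. At each level, the problem size is divided by 5, so it takes 2 divisions to reduce to a base case of size 1. The algorithm makes 3 recursive calls at each level.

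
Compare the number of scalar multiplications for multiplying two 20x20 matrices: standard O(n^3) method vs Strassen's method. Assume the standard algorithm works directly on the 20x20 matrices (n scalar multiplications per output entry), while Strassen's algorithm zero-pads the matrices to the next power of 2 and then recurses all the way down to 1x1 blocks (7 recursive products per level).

Matrix multiplication for 20x20 matrices:

Strassen's algorithm requires power-of-2 dimensions. Pad 20x20 to 32x32 (next power of 2).

Standard algorithm: 20^3 = 8000 multiplications
Strassen's algorithm: 7^(log2(32)) = 7^5 = 16807 multiplications
Difference: 8000 - 16807 = -8807 (Strassen uses MORE here due to padding overhead — for small or just-over-power-of-2 n, padding can outweigh the per-level savings)

Standard: 8000 multiplications (20^3). Strassen: 16807 multiplications (7^5, after padding to 32x32). Strassen reduces 8 recursive multiplications to 7 at each level.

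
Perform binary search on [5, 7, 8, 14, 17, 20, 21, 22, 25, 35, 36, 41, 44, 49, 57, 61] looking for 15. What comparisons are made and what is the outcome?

Binary search for 15 in [5, 7, 8, 14, 17, 20, 21, 22, 25, 35, 36, 41, 44, 49, 57, 61]:

lo=0, hi=15, mid=7, arr[mid]=22 -> 22 > 15, search left half
lo=0, hi=6, mid=3, arr[mid]=14 -> 14 < 15, search right half
lo=4, hi=6, mid=5, arr[mid]=20 -> 20 > 15, search left half
lo=4, hi=4, mid=4, arr[mid]=17 -> 17 > 15, search left half
lo=4 > hi=3, target 15 not found

Binary search determines that 15 is not in the array after 4 comparisons. The search space was exhausted without finding the target.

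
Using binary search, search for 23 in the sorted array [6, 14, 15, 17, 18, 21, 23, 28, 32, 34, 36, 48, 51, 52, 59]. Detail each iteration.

Binary search for 23 in [6, 14, 15, 17, 18, 21, 23, 28, 32, 34, 36, 48, 51, 52, 59]:

lo=0, hi=14, mid=7, arr[mid]=28 -> 28 > 23, search left half
lo=0, hi=6, mid=3, arr[mid]=17 -> 17 < 23, search right half
lo=4, hi=6, mid=5, arr[mid]=21 -> 21 < 23, search right half
lo=6, hi=6, mid=6, arr[mid]=23 -> Found target at index 6!

Binary search finds 23 at index 6 after 4 comparisons. The search repeatedly halves the search space by comparing with the middle element.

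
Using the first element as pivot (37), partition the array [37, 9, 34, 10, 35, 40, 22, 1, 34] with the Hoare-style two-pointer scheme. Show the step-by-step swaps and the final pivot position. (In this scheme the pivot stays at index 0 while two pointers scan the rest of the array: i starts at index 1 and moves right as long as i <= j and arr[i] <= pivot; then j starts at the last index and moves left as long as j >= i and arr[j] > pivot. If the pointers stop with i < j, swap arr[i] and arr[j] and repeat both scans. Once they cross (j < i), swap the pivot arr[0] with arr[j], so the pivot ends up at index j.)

Hoare-style two-pointer partition with pivot = 37:

Initial array: [37, 9, 34, 10, 35, 40, 22, 1, 34]

Pointers start at i = 1, j = 8.
i stops at index 5 (arr[5]=40 > 37), j stops at index 8 (arr[8]=34 <= 37): swap arr[5] and arr[8], array becomes [37, 9, 34, 10, 35, 34, 22, 1, 40]
i ends at 8, j ends at 7: the pointers have crossed (j < i), so scanning stops.

Swap pivot arr[0] with arr[7] to place pivot at position 7: [1, 9, 34, 10, 35, 34, 22, 37, 40]
Pivot position: 7

After partitioning with pivot 37, the array becomes [1, 9, 34, 10, 35, 34, 22, 37, 40]. The pivot is placed at index 7. All elements to the left of the pivot are <= 37, and all elements to the right are > 37.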